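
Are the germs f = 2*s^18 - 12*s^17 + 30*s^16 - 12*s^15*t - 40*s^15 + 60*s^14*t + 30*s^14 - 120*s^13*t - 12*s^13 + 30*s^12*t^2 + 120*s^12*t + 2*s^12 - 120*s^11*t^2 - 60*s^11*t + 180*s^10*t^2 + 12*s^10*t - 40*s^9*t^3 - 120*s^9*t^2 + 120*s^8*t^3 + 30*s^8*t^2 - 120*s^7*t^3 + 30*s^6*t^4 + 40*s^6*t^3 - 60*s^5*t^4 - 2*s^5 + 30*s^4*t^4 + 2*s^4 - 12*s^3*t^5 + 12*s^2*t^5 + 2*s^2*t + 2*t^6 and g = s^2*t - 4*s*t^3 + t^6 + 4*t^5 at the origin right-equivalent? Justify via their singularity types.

The Hessian of f at 0 has rank 0. Corank 2; j^3 = 2*s^2*t has shape L^2 M (L != M), so D-series; mu = 7 gives D_7. The Hessian of g at 0 has rank 0. Corank 2; j^3 = s^2*t has shape L^2 M (L != M), so D-series; mu = 7 gives D_7. Both have type D_7, hence right-equivalent.

Yes.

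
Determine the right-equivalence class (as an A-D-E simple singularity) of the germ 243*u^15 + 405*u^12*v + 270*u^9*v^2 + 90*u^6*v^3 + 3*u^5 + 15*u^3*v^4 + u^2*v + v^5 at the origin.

D6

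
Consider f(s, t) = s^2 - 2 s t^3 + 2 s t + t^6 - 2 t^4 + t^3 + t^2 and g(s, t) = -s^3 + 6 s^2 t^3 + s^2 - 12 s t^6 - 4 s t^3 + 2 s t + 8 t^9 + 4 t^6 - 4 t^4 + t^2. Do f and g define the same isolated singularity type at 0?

The Hessian of f at 0 has rank 1. Corank 1: A-series; mu = 2 gives A_2. The Hessian of g at 0 has rank 1. Corank 1: A-series; mu = 2 gives A_2. Both have type A_2, hence right-equivalent.

Yes.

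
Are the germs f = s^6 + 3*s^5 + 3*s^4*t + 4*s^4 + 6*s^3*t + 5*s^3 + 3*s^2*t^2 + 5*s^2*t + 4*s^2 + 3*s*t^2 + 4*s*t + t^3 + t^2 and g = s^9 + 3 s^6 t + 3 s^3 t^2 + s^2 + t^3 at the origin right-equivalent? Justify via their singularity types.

The Hessian of f at 0 is [[8, 4], [4, 2]] with rank 1, so corank 1. A Groebner basis of the Jacobian ideal J(f) in C{s,t} is {t^2, s + t/2}; counting standard monomials gives mu = 2. Corank 1: A-series; mu = 2 gives A_2. The Hessian of g at 0 is [[2, 0], [0, 0]] with rank 1, so corank 1. A Groebner basis of the Jacobian ideal J(g) in C{s,t} is {t^2, s}; counting standard monomials gives mu = 2. Corank 1: A-series; mu = 2 gives A_2. Both have type A_2, hence right-equivalent.

Yes.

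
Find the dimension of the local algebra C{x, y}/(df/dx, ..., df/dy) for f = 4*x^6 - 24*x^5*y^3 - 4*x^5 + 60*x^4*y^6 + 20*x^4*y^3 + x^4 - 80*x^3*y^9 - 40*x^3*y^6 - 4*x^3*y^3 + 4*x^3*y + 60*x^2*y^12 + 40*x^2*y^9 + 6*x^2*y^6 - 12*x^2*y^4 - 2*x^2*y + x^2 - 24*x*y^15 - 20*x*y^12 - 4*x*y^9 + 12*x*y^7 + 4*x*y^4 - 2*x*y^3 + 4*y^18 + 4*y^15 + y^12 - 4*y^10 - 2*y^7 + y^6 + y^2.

1

The Hessian of f at 0 is [[2, 0], [0, 2]] with rank 2, so corank 0. A Groebner basis of the Jacobian ideal J(f) in C{x,y} is {x, y}; counting standard monomials gives mu = 1. Corank 0: nondegenerate Morse point, so A_1.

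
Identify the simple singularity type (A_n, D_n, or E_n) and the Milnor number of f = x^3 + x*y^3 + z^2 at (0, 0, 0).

The Hessian of f at 0 is [[0, 0, 0], [0, 0, 0], [0, 0, 2]] with rank 1, so corank 2. A Groebner basis of the Jacobian ideal J(f) in C{x,y,z} is {x^3, x*y^2, 3*x^2 + y^3, z}; counting standard monomials gives mu = 7. Corank 2; j^3 = x^3 is a perfect cube, so E-series; the 4-jet and mu = 7 give E_7.

Type E7, Milnor number mu = 7.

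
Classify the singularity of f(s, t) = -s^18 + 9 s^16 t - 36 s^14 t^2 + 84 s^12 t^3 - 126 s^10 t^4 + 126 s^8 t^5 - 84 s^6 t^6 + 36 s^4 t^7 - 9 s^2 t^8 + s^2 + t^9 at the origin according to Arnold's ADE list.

A8

The Hessian of f at 0 is [[2, 0], [0, 0]] with rank 1, so corank 1. A Groebner basis of the Jacobian ideal J(f) in C{s,t} is {t^8, s}; counting standard monomials gives mu = 8. Corank 1: A-series; mu = 8 gives A_8.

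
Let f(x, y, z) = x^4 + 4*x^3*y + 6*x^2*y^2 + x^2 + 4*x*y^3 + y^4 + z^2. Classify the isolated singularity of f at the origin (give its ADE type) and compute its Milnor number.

Type A3, Milnor number mu = 3.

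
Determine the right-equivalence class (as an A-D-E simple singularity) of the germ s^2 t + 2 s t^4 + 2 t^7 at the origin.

The Hessian of f at 0 has rank 0. Corank 2; j^3 = s^2*t has shape L^2 M (L != M), so D-series; mu = 8 gives D_8.

D_{8}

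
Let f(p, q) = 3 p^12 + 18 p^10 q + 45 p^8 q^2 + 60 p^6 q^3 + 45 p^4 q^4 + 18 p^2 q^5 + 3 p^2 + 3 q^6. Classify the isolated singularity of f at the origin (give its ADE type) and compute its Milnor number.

Type A5, Milnor number mu = 5.

The Hessian of f at 0 is [[6, 0], [0, 0]] with rank 1, so corank 1. A Groebner basis of the Jacobian ideal J(f) in C{p,q} is {q^5, p}; counting standard monomials gives mu = 5. Corank 1: A-series; mu = 5 gives A_5.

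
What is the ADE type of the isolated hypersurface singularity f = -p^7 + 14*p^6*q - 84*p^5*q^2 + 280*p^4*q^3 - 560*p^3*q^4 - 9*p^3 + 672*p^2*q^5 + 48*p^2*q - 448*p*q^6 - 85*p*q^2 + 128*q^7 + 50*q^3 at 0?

D8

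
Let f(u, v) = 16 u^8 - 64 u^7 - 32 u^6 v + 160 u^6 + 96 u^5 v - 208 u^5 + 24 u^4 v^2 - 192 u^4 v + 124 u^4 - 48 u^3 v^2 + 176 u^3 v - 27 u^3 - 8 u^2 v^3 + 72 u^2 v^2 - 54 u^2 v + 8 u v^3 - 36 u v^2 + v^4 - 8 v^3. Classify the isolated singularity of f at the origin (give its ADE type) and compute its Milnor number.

Type E_{6}, Milnor number mu = 6.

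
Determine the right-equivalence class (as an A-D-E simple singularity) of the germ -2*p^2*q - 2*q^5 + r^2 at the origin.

D6

The Hessian of f at 0 has rank 1. Corank 2; j^3 = -2*p^2*q has shape L^2 M (L != M), so D-series; mu = 6 gives D_6.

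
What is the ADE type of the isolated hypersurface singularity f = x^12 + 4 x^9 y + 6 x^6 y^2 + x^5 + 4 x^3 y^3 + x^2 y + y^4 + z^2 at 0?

D_{5}

The Hessian of f at 0 has rank 1. Corank 2; j^3 = x^2*y has shape L^2 M (L != M), so D-series; mu = 5 gives D_5.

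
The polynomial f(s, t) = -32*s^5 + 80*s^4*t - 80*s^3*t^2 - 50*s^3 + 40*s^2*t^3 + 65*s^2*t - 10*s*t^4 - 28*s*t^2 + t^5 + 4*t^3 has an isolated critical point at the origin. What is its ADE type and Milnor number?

Type D6, Milnor number mu = 6.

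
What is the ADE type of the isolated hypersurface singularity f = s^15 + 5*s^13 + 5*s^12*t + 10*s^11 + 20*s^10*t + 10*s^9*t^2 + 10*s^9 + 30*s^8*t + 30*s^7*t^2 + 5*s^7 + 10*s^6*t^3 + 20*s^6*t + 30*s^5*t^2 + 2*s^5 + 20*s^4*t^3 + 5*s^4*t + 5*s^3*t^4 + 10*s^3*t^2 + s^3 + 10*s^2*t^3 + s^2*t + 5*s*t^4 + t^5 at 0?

The Hessian of f at 0 has rank 0. Corank 2; j^3 = s^2*(s + t) has shape L^2 M (L != M), so D-series; mu = 6 gives D_6.

D6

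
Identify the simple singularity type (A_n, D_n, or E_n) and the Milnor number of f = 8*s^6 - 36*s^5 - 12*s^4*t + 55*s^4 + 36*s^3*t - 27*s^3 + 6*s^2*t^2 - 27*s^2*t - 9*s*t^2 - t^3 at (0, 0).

Type E_6, Milnor number mu = 6.

The Hessian of f at 0 is [[0, 0], [0, 0]] with rank 0, so corank 2. A Groebner basis of the Jacobian ideal J(f) in C{s,t} is {s^3, s^2*t - 9*s^2/4 - 3*s*t/2 - t^2/4, 27*s^2/2 + s*t^2 + 9*s*t + 3*t^2/2, -243*s^2/4 - 81*s*t/2 + t^3 - 27*t^2/4}; counting standard monomials gives mu = 6. Corank 2; j^3 = -(3*s + t)^3 is a perfect cube, so E-series; the 4-jet and mu = 6 give E_6.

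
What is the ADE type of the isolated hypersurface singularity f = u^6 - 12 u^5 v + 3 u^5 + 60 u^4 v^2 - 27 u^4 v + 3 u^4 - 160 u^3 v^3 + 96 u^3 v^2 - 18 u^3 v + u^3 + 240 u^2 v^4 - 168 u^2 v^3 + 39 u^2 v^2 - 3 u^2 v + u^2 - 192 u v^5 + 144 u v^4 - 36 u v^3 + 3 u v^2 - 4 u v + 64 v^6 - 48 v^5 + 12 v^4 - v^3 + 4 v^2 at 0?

A_{2}

The Hessian of f at 0 has rank 1. Corank 1: A-series; mu = 2 gives A_2.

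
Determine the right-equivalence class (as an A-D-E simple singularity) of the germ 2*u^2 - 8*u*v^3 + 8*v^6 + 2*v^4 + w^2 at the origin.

A_{3}

The Hessian of f at 0 is [[4, 0, 0], [0, 0, 0], [0, 0, 2]] with rank 2, so corank 1. A Groebner basis of the Jacobian ideal J(f) in C{u,v,w} is {v^3, u, w}; counting standard monomials gives mu = 3. Corank 1: A-series; mu = 3 gives A_3.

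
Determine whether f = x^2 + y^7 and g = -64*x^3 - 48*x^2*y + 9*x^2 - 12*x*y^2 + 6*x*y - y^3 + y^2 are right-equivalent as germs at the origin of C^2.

The Hessian of f at 0 has rank 1. Corank 1: A-series; mu = 6 gives A_6. The Hessian of g at 0 has rank 1. Corank 1: A-series; mu = 2 gives A_2. f is A_6 but g is A_2, hence not right-equivalent.

No.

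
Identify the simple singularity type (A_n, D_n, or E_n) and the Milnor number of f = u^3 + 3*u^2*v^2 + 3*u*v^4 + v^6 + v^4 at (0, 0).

The Hessian of f at 0 has rank 0. Corank 2; j^3 = u^3 is a perfect cube, so E-series; the 4-jet and mu = 6 give E_6.

Type E_{6}, Milnor number mu = 6.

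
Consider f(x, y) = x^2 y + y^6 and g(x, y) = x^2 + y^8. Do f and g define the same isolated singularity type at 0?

No.

The Hessian of f at 0 is [[0, 0], [0, 0]] with rank 0, so corank 2. A Groebner basis of the Jacobian ideal J(f) in C{x,y} is {x^2/6 + y^5, x^3, x*y}; counting standard monomials gives mu = 7. Corank 2; j^3 = x^2*y has shape L^2 M (L != M), so D-series; mu = 7 gives D_7. The Hessian of g at 0 is [[2, 0], [0, 0]] with rank 1, so corank 1. A Groebner basis of the Jacobian ideal J(g) in C{x,y} is {y^7, x}; counting standard monomials gives mu = 7. Corank 1: A-series; mu = 7 gives A_7. f is D_7 but g is A_7, hence not right-equivalent.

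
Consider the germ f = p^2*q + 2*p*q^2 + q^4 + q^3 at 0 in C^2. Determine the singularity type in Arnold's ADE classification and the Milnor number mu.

The Hessian of f at 0 is [[0, 0], [0, 0]] with rank 0, so corank 2. A Groebner basis of the Jacobian ideal J(f) in C{p,q} is {p^3 - p^2/4 + q^2/4, p^2/4 + q^3 - q^2/4, p*q + q^2}; counting standard monomials gives mu = 5. Corank 2; j^3 = q*(p + q)^2 has shape L^2 M (L != M), so D-series; mu = 5 gives D_5.

Type D5, Milnor number mu = 5.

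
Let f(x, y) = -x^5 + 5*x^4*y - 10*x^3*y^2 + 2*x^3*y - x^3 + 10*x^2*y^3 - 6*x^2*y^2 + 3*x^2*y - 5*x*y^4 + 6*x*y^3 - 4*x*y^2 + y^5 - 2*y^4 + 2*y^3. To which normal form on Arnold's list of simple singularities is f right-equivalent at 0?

D_{4}

The Hessian of f at 0 is [[0, 0], [0, 0]] with rank 0, so corank 2. A Groebner basis of the Jacobian ideal J(f) in C{x,y} is {y^3, x^2 - 2*y^2/3, x*y - y^2}; counting standard monomials gives mu = 4. Corank 2; j^3 = -(x - y)*(x^2 - 2*x*y + 2*y^2) splits into three distinct lines over C (the quadratic factor has nonzero discriminant), so D_4.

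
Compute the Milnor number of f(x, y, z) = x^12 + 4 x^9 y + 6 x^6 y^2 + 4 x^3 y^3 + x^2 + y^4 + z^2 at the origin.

The Hessian of f at 0 has rank 2. Corank 1: A-series; mu = 3 gives A_3.

3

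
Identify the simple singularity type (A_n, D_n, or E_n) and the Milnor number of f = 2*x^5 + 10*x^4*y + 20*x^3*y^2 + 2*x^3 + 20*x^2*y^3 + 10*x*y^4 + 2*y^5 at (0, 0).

Type E_8, Milnor number mu = 8.

The Hessian of f at 0 has rank 0. Corank 2; j^3 = 2*x^3 is a perfect cube, so E-series; the 5-jet and mu = 8 give E_8.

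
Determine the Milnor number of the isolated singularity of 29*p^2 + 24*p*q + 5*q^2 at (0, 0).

1

The Hessian of f at 0 has rank 2. Corank 0: nondegenerate Morse point, so A_1.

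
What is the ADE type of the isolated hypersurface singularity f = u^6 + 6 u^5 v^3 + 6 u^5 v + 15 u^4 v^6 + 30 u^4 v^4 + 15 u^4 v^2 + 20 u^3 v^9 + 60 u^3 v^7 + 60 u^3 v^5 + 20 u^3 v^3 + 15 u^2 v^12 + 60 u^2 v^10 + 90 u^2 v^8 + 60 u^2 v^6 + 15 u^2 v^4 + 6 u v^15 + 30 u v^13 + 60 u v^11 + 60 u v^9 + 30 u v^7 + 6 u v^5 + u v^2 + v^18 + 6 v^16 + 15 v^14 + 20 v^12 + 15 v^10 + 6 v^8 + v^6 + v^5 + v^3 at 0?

D_7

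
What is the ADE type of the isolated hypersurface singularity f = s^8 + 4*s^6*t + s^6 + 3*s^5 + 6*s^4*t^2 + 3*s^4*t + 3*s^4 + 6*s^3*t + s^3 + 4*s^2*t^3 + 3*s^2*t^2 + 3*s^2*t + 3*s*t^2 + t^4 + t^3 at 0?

The Hessian of f at 0 has rank 0. Corank 2; j^3 = (s + t)^3 is a perfect cube, so E-series; the 4-jet and mu = 6 give E_6.

E_{6}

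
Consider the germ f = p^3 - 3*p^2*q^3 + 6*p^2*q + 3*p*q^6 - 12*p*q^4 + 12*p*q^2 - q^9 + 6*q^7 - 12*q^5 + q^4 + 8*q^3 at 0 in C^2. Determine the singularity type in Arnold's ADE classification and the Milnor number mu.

The Hessian of f at 0 has rank 0. Corank 2; j^3 = (p + 2*q)^3 is a perfect cube, so E-series; the 4-jet and mu = 6 give E_6.

Type E_{6}, Milnor number mu = 6.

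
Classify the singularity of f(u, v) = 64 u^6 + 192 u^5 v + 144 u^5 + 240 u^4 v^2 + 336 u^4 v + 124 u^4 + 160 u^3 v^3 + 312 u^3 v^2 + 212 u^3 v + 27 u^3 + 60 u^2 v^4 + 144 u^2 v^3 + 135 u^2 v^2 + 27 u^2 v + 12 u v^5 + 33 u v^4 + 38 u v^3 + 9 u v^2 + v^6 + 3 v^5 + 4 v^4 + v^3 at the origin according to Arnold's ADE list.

The Hessian of f at 0 has rank 0. Corank 2; j^3 = (3*u + v)^3 is a perfect cube, so E-series; the 4-jet and mu = 6 give E_6.

E_{6}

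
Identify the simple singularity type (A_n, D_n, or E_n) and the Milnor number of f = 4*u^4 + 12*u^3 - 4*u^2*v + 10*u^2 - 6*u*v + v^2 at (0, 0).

Type A_{1}, Milnor number mu = 1.

The Hessian of f at 0 is [[20, -6], [-6, 2]] with rank 2, so corank 0. A Groebner basis of the Jacobian ideal J(f) in C{u,v} is {u, v}; counting standard monomials gives mu = 1. Corank 0: nondegenerate Morse point, so A_1.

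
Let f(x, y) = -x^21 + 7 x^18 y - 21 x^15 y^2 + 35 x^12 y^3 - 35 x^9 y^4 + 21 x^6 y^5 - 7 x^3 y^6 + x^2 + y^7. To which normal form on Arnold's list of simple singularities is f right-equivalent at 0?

The Hessian of f at 0 has rank 1. Corank 1: A-series; mu = 6 gives A_6.

A6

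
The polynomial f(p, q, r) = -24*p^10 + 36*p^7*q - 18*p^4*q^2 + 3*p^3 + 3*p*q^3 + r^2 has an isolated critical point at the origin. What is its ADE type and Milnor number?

Type E_{7}, Milnor number mu = 7.

The Hessian of f at 0 has rank 1. Corank 2; j^3 = 3*p^3 is a perfect cube, so E-series; the 4-jet and mu = 7 give E_7.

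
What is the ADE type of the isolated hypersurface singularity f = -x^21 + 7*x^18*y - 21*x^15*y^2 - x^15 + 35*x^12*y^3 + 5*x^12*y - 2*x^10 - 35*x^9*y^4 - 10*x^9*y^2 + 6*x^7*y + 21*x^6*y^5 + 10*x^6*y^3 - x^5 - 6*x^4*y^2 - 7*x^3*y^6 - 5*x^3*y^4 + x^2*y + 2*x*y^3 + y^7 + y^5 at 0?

D_8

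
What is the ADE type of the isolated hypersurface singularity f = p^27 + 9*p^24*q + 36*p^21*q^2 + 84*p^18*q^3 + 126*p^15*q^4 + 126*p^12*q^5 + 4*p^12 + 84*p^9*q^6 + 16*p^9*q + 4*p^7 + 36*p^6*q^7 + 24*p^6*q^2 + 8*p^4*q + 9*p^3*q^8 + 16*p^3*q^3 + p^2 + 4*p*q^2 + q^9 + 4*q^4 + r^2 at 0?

A8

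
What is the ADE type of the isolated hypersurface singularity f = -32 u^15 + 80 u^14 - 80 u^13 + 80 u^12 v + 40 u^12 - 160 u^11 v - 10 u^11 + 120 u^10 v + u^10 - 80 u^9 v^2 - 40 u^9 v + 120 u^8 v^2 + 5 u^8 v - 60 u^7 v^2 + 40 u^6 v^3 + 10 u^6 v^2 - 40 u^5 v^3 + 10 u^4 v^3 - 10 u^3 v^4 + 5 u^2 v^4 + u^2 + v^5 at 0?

A_4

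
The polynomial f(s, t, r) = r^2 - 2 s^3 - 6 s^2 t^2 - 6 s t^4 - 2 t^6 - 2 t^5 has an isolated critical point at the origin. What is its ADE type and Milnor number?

Type E_8, Milnor number mu = 8.

The Hessian of f at 0 is [[0, 0, 0], [0, 0, 0], [0, 0, 2]] with rank 1, so corank 2. A Groebner basis of the Jacobian ideal J(f) in C{s,t,r} is {t^4, s^3, s^2/2 + s*t^2, r}; counting standard monomials gives mu = 8. Corank 2; j^3 = -2*s^3 is a perfect cube, so E-series; the 5-jet and mu = 8 give E_8.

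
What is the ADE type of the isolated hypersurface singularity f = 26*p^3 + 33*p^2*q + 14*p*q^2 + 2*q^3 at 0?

D_4

The Hessian of f at 0 is [[0, 0], [0, 0]] with rank 0, so corank 2. A Groebner basis of the Jacobian ideal J(f) in C{p,q} is {q^3, p^2 - 2*q^2/3, p*q + q^2}; counting standard monomials gives mu = 4. Corank 2; j^3 = (2*p + q)*(13*p^2 + 10*p*q + 2*q^2) splits into three distinct lines over C (the quadratic factor has nonzero discriminant), so D_4.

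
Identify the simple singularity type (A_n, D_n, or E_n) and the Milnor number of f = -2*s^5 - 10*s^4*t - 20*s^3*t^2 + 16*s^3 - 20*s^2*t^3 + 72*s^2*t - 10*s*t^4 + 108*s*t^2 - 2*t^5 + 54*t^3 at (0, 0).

Type E8, Milnor number mu = 8.

The Hessian of f at 0 has rank 0. Corank 2; j^3 = 2*(2*s + 3*t)^3 is a perfect cube, so E-series; the 5-jet and mu = 8 give E_8.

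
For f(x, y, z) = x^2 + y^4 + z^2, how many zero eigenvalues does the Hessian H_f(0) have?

1

Hessian at 0 has rank 2.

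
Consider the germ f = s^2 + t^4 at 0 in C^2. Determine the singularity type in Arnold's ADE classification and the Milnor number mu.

The Hessian of f at 0 has rank 1. Corank 1: A-series; mu = 3 gives A_3.

Type A_{3}, Milnor number mu = 3.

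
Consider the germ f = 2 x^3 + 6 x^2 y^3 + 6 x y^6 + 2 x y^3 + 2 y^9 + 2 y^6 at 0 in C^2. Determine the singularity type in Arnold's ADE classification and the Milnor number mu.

Type E_{7}, Milnor number mu = 7.

The Hessian of f at 0 has rank 0. Corank 2; j^3 = 2*x^3 is a perfect cube, so E-series; the 4-jet and mu = 7 give E_7.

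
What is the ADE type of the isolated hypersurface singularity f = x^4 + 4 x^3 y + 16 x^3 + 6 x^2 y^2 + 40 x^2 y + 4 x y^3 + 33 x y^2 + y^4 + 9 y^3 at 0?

The Hessian of f at 0 has rank 0. Corank 2; j^3 = (x + y)*(4*x + 3*y)^2 has shape L^2 M (L != M), so D-series; mu = 5 gives D_5.

D_5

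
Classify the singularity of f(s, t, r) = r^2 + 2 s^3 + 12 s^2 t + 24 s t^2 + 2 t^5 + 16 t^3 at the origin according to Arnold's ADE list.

E_8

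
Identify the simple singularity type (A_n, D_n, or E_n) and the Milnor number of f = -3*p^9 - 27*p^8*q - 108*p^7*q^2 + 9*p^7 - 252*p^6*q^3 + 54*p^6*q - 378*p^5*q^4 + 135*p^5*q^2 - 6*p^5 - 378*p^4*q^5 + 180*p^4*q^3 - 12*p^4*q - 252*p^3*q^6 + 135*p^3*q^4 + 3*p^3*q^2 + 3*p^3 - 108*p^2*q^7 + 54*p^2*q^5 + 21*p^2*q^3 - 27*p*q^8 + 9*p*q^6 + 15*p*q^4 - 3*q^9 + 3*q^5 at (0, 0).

Type E8, Milnor number mu = 8.

The Hessian of f at 0 is [[0, 0], [0, 0]] with rank 0, so corank 2. A Groebner basis of the Jacobian ideal J(f) in C{p,q} is {-p^2/2 + p*q^3, 2*p^2 + q^4, p^3, p^2*q}; counting standard monomials gives mu = 8. Corank 2; j^3 = 3*p^3 is a perfect cube, so E-series; the 5-jet and mu = 8 give E_8.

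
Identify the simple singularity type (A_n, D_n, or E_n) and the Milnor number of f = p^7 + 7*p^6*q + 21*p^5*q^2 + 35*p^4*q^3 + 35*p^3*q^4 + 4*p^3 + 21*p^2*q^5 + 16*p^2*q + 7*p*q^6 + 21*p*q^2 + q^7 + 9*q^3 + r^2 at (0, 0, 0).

Type D_8, Milnor number mu = 8.

The Hessian of f at 0 has rank 1. Corank 2; j^3 = (p + q)*(2*p + 3*q)^2 has shape L^2 M (L != M), so D-series; mu = 8 gives D_8.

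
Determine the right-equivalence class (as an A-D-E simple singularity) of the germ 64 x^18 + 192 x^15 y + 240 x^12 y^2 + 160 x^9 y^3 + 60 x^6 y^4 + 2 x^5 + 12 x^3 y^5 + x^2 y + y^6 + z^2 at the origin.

D7

The Hessian of f at 0 is [[0, 0, 0], [0, 0, 0], [0, 0, 2]] with rank 1, so corank 2. A Groebner basis of the Jacobian ideal J(f) in C{x,y,z} is {x^2/6 + y^5, x^3, x*y, z}; counting standard monomials gives mu = 7. Corank 2; j^3 = x^2*y has shape L^2 M (L != M), so D-series; mu = 7 gives D_7.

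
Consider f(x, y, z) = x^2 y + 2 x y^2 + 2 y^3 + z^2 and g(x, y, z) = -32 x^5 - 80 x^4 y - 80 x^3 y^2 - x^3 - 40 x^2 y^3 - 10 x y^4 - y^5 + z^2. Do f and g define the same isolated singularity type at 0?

No.

The Hessian of f at 0 has rank 1. Corank 2; j^3 = y*(x^2 + 2*x*y + 2*y^2) splits into three distinct lines over C (the quadratic factor has nonzero discriminant), so D_4. The Hessian of g at 0 has rank 1. Corank 2; j^3 = -x^3 is a perfect cube, so E-series; the 5-jet and mu = 8 give E_8. f is D_4 but g is E_8, hence not right-equivalent.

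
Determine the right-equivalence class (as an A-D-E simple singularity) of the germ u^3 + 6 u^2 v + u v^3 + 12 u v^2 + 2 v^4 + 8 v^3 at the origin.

E_{7}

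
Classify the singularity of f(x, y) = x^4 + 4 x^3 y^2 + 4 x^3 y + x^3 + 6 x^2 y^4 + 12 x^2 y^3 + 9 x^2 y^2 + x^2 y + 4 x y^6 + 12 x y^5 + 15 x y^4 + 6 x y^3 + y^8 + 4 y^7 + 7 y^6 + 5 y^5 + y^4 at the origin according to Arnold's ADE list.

D_{5}

The Hessian of f at 0 is [[0, 0], [0, 0]] with rank 0, so corank 2. A Groebner basis of the Jacobian ideal J(f) in C{x,y} is {x*y^2, -x*y/3 + y^3, x^2 + 4*x*y/3}; counting standard monomials gives mu = 5. Corank 2; j^3 = x^2*(x + y) has shape L^2 M (L != M), so D-series; mu = 5 gives D_5.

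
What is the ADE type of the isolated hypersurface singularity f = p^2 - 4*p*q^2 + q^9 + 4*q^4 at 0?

A8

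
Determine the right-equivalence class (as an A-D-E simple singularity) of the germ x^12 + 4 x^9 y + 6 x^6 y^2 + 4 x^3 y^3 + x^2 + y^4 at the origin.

The Hessian of f at 0 has rank 1. Corank 1: A-series; mu = 3 gives A_3.

A_{3}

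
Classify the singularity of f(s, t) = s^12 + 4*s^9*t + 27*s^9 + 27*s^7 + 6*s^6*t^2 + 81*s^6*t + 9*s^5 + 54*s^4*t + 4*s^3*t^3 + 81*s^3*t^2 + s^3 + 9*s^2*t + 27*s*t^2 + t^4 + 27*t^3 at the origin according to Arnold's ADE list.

The Hessian of f at 0 is [[0, 0], [0, 0]] with rank 0, so corank 2. A Groebner basis of the Jacobian ideal J(f) in C{s,t} is {t^3, s^2 + 6*s*t + 9*t^2}; counting standard monomials gives mu = 6. Corank 2; j^3 = (s + 3*t)^3 is a perfect cube, so E-series; the 4-jet and mu = 6 give E_6.

E_{6}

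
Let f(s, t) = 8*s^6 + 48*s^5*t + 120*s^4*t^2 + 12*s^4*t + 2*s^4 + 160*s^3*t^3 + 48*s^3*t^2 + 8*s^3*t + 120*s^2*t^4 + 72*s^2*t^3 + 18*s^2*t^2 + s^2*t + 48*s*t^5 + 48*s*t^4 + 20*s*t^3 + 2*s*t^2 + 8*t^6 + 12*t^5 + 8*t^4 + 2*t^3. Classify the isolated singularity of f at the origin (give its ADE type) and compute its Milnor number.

The Hessian of f at 0 has rank 0. Corank 2; j^3 = t*(s^2 + 2*s*t + 2*t^2) splits into three distinct lines over C (the quadratic factor has nonzero discriminant), so D_4.

Type D_4, Milnor number mu = 4.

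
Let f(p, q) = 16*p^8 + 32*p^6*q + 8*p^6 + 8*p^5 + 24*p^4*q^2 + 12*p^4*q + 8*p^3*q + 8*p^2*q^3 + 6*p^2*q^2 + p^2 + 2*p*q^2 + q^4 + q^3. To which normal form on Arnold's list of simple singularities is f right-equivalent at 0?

A2

The Hessian of f at 0 has rank 1. Corank 1: A-series; mu = 2 gives A_2.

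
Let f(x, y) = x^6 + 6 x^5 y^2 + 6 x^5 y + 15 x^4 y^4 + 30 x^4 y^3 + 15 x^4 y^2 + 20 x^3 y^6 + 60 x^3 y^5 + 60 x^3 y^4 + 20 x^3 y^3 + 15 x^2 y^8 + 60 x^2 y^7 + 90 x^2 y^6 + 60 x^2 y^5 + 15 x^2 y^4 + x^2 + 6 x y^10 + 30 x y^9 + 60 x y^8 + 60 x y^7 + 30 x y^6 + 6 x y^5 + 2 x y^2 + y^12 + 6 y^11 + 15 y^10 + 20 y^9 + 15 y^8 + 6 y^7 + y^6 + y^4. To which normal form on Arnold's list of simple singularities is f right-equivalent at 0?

A_{5}

The Hessian of f at 0 is [[2, 0], [0, 0]] with rank 1, so corank 1. A Groebner basis of the Jacobian ideal J(f) in C{x,y} is {x^3, x^2*y, x + y^2}; counting standard monomials gives mu = 5. Corank 1: A-series; mu = 5 gives A_5.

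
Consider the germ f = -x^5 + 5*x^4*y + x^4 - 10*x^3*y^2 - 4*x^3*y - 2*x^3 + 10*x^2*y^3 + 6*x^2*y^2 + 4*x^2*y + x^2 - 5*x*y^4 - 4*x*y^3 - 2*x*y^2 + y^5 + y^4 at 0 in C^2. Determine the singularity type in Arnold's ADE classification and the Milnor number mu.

The Hessian of f at 0 has rank 1. Corank 1: A-series; mu = 4 gives A_4.

Type A_{4}, Milnor number mu = 4.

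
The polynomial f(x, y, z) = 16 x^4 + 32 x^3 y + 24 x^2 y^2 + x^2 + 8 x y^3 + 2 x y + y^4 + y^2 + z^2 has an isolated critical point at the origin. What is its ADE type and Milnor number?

Type A_{3}, Milnor number mu = 3.

The Hessian of f at 0 is [[2, 2, 0], [2, 2, 0], [0, 0, 2]] with rank 2, so corank 1. A Groebner basis of the Jacobian ideal J(f) in C{x,y,z} is {y^3, x + y, z}; counting standard monomials gives mu = 3. Corank 1: A-series; mu = 3 gives A_3.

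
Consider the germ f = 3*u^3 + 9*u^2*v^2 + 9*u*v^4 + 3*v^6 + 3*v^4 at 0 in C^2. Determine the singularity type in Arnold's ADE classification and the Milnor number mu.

Type E_6, Milnor number mu = 6.

The Hessian of f at 0 is [[0, 0], [0, 0]] with rank 0, so corank 2. A Groebner basis of the Jacobian ideal J(f) in C{u,v} is {u^3, u^2*v, u^2/2 + u*v^2, v^3}; counting standard monomials gives mu = 6. Corank 2; j^3 = 3*u^3 is a perfect cube, so E-series; the 4-jet and mu = 6 give E_6.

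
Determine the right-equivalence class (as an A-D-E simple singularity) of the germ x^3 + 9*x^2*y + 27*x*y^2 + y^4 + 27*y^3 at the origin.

The Hessian of f at 0 has rank 0. Corank 2; j^3 = (x + 3*y)^3 is a perfect cube, so E-series; the 4-jet and mu = 6 give E_6.

E_{6}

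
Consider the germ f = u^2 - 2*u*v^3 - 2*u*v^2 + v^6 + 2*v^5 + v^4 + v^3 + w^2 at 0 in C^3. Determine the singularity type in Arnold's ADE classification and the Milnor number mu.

Type A_2, Milnor number mu = 2.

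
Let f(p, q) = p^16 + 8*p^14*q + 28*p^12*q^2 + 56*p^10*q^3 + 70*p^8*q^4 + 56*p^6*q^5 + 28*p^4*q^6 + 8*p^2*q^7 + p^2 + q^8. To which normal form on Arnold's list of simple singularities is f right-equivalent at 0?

The Hessian of f at 0 is [[2, 0], [0, 0]] with rank 1, so corank 1. A Groebner basis of the Jacobian ideal J(f) in C{p,q} is {q^7, p}; counting standard monomials gives mu = 7. Corank 1: A-series; mu = 7 gives A_7.

A_7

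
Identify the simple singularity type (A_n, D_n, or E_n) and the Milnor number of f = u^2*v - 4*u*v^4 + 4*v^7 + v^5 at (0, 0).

The Hessian of f at 0 has rank 0. Corank 2; j^3 = u^2*v has shape L^2 M (L != M), so D-series; mu = 6 gives D_6.

Type D_6, Milnor number mu = 6.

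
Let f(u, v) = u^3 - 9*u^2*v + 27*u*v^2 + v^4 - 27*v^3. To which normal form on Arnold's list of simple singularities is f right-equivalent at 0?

E_{6}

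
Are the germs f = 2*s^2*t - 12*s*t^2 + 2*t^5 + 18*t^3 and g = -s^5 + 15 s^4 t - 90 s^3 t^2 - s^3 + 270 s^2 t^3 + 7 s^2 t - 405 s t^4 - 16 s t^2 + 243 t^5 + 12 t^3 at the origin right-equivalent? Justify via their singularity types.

Yes.

The Hessian of f at 0 has rank 0. Corank 2; j^3 = 2*t*(s - 3*t)^2 has shape L^2 M (L != M), so D-series; mu = 6 gives D_6. The Hessian of g at 0 has rank 0. Corank 2; j^3 = -(s - 3*t)*(s - 2*t)^2 has shape L^2 M (L != M), so D-series; mu = 6 gives D_6. Both have type D_6, hence right-equivalent.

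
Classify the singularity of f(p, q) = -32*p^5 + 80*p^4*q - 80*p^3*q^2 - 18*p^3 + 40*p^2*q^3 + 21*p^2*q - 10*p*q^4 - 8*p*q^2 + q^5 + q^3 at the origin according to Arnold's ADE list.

The Hessian of f at 0 has rank 0. Corank 2; j^3 = -(2*p - q)*(3*p - q)^2 has shape L^2 M (L != M), so D-series; mu = 6 gives D_6.

D_{6}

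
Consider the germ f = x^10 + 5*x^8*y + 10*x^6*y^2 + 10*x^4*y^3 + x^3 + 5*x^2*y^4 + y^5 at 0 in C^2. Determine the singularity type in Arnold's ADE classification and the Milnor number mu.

The Hessian of f at 0 is [[0, 0], [0, 0]] with rank 0, so corank 2. A Groebner basis of the Jacobian ideal J(f) in C{x,y} is {y^4, x^2}; counting standard monomials gives mu = 8. Corank 2; j^3 = x^3 is a perfect cube, so E-series; the 5-jet and mu = 8 give E_8.

Type E_{8}, Milnor number mu = 8.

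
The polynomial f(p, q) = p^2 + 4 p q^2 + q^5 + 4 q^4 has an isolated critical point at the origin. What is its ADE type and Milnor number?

The Hessian of f at 0 has rank 1. Corank 1: A-series; mu = 4 gives A_4.

Type A_4, Milnor number mu = 4.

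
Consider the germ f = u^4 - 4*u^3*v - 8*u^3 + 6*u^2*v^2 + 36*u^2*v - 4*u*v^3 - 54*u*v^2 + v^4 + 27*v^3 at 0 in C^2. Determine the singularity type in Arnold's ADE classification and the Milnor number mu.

The Hessian of f at 0 has rank 0. Corank 2; j^3 = -(2*u - 3*v)^3 is a perfect cube, so E-series; the 4-jet and mu = 6 give E_6.

Type E6, Milnor number mu = 6.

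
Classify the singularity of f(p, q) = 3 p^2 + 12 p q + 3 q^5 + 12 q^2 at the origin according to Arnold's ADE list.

A4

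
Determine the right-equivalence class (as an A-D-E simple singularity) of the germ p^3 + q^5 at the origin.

E8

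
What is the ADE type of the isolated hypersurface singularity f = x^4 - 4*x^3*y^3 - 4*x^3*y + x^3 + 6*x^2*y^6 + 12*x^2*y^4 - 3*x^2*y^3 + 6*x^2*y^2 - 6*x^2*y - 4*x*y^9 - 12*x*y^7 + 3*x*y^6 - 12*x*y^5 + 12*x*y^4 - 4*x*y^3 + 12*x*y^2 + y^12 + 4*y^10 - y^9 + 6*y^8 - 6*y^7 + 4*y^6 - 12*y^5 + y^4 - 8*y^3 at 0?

E_{6}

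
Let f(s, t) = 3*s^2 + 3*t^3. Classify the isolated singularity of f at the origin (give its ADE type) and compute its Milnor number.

The Hessian of f at 0 is [[6, 0], [0, 0]] with rank 1, so corank 1. A Groebner basis of the Jacobian ideal J(f) in C{s,t} is {t^2, s}; counting standard monomials gives mu = 2. Corank 1: A-series; mu = 2 gives A_2.

Type A2, Milnor number mu = 2.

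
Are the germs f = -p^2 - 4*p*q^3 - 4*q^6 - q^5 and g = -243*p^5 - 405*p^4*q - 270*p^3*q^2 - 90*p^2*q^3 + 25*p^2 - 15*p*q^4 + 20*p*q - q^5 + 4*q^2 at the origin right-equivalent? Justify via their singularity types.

Yes.

The Hessian of f at 0 is [[-2, 0], [0, 0]] with rank 1, so corank 1. A Groebner basis of the Jacobian ideal J(f) in C{p,q} is {p/2 + q^3, p^2, p*q}; counting standard monomials gives mu = 4. Corank 1: A-series; mu = 4 gives A_4. The Hessian of g at 0 is [[50, 20], [20, 8]] with rank 1, so corank 1. A Groebner basis of the Jacobian ideal J(g) in C{p,q} is {q^4, p + 2*q/5}; counting standard monomials gives mu = 4. Corank 1: A-series; mu = 4 gives A_4. Both have type A_4, hence right-equivalent.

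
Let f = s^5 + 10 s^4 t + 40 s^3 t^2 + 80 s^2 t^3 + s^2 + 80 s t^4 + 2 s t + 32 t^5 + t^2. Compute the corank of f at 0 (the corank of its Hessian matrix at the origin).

1

Hessian at 0 has rank 1.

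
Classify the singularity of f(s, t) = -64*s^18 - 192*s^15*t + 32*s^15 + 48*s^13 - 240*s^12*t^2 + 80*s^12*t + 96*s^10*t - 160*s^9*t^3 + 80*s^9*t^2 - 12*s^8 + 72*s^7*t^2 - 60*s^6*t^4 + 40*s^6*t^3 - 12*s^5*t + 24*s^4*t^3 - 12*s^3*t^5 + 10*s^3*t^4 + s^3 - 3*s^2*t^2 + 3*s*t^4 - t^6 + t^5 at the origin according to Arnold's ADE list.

E8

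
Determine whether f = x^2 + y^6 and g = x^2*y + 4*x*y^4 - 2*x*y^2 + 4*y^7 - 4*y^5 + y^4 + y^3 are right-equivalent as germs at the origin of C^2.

No.

The Hessian of f at 0 has rank 1. Corank 1: A-series; mu = 5 gives A_5. The Hessian of g at 0 has rank 0. Corank 2; j^3 = y*(x - y)^2 has shape L^2 M (L != M), so D-series; mu = 5 gives D_5. f is A_5 but g is D_5, hence not right-equivalent.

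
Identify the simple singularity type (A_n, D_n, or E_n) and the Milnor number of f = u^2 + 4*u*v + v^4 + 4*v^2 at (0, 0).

Type A3, Milnor number mu = 3.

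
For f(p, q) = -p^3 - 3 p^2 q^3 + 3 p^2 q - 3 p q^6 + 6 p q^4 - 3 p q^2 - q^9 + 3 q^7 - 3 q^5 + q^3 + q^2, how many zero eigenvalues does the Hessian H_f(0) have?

1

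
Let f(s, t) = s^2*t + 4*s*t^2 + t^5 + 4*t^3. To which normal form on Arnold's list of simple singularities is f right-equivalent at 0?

The Hessian of f at 0 is [[0, 0], [0, 0]] with rank 0, so corank 2. A Groebner basis of the Jacobian ideal J(f) in C{s,t} is {s^2/5 + t^4 - 4*t^2/5, s^3 + 8*t^3, s*t + 2*t^2}; counting standard monomials gives mu = 6. Corank 2; j^3 = t*(s + 2*t)^2 has shape L^2 M (L != M), so D-series; mu = 6 gives D_6.

D_{6}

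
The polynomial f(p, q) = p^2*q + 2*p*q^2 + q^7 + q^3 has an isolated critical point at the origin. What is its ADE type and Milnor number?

Type D8, Milnor number mu = 8.

The Hessian of f at 0 has rank 0. Corank 2; j^3 = q*(p + q)^2 has shape L^2 M (L != M), so D-series; mu = 8 gives D_8.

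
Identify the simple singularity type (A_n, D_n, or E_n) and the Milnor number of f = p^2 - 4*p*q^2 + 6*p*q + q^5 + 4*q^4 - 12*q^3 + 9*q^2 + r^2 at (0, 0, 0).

Type A4, Milnor number mu = 4.

The Hessian of f at 0 has rank 2. Corank 1: A-series; mu = 4 gives A_4.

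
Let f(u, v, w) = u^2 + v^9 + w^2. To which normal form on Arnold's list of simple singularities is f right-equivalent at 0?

A_{8}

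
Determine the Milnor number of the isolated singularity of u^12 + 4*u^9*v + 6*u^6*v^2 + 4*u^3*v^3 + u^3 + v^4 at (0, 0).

The Hessian of f at 0 is [[0, 0], [0, 0]] with rank 0, so corank 2. A Groebner basis of the Jacobian ideal J(f) in C{u,v} is {v^3, u^2}; counting standard monomials gives mu = 6. Corank 2; j^3 = u^3 is a perfect cube, so E-series; the 4-jet and mu = 6 give E_6.

6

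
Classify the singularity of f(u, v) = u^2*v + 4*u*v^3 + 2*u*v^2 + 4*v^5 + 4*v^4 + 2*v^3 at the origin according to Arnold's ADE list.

D_{4}

The Hessian of f at 0 has rank 0. Corank 2; j^3 = v*(u^2 + 2*u*v + 2*v^2) splits into three distinct lines over C (the quadratic factor has nonzero discriminant), so D_4.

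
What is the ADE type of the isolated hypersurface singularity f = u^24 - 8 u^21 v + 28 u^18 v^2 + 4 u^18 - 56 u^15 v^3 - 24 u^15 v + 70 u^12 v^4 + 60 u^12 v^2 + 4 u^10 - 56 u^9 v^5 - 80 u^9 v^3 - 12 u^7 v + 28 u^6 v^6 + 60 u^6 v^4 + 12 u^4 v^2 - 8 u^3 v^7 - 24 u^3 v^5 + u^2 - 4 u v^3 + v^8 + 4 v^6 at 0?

The Hessian of f at 0 has rank 1. Corank 1: A-series; mu = 7 gives A_7.

A7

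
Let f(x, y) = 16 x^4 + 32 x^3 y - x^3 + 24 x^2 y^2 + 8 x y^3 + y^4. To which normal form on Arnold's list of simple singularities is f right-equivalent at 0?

The Hessian of f at 0 is [[0, 0], [0, 0]] with rank 0, so corank 2. A Groebner basis of the Jacobian ideal J(f) in C{x,y} is {y^4, x*y^2 + y^3/6, x^2}; counting standard monomials gives mu = 6. Corank 2; j^3 = -x^3 is a perfect cube, so E-series; the 4-jet and mu = 6 give E_6.

E6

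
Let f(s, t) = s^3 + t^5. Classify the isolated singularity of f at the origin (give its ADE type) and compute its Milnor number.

Type E_{8}, Milnor number mu = 8.

The Hessian of f at 0 has rank 0. Corank 2; j^3 = s^3 is a perfect cube, so E-series; the 5-jet and mu = 8 give E_8.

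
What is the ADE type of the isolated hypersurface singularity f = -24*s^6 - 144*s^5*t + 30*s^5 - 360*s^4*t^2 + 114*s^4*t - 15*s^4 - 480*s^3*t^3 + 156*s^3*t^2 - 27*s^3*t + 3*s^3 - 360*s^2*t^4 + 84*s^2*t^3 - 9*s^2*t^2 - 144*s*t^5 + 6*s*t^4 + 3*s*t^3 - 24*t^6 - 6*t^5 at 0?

E_7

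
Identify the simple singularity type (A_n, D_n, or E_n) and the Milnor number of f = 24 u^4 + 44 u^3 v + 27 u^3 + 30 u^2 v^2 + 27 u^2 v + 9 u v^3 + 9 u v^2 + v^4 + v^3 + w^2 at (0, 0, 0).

Type E7, Milnor number mu = 7.

The Hessian of f at 0 is [[0, 0, 0], [0, 0, 0], [0, 0, 2]] with rank 1, so corank 2. A Groebner basis of the Jacobian ideal J(f) in C{u,v,w} is {19683*u^2/4 + 6561*u*v/2 + v^4 + 27*v^3/4 + 2187*v^2/4, u^3 + 135*u^2/4 + 45*u*v/2 + v^3/12 + 15*v^2/4, u^2*v - 243*u^2/4 - 81*u*v/2 - 7*v^3/36 - 27*v^2/4, 81*u^2 + u*v^2 + 54*u*v + 4*v^3/9 + 9*v^2, w}; counting standard monomials gives mu = 7. Corank 2; j^3 = (3*u + v)^3 is a perfect cube, so E-series; the 4-jet and mu = 7 give E_7.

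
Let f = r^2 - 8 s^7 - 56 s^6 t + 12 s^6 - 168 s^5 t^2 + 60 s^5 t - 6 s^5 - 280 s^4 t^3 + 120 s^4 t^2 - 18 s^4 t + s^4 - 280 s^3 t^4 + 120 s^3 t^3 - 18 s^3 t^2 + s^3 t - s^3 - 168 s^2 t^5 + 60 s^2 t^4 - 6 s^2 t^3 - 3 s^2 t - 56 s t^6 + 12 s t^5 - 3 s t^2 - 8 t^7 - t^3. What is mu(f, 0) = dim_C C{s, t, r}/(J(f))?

7

The Hessian of f at 0 is [[0, 0, 0], [0, 0, 0], [0, 0, 2]] with rank 1, so corank 2. A Groebner basis of the Jacobian ideal J(f) in C{s,t,r} is {3*s^2 + 6*s*t + t^4 + t^3 + 3*t^2, s^3 - 3*s^2 - 6*s*t - 3*t^2, s^2*t + 3*s^2 + 6*s*t + 3*t^2, -2*s^2 + s*t^2 - 4*s*t + t^3/3 - 2*t^2, r}; counting standard monomials gives mu = 7. Corank 2; j^3 = -(s + t)^3 is a perfect cube, so E-series; the 4-jet and mu = 7 give E_7.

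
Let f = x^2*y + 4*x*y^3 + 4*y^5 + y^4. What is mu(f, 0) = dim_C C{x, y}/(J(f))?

The Hessian of f at 0 has rank 0. Corank 2; j^3 = x^2*y has shape L^2 M (L != M), so D-series; mu = 5 gives D_5.

5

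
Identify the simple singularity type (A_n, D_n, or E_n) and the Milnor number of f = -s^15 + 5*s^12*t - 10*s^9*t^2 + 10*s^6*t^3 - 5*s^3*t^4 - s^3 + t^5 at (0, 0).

Type E_{8}, Milnor number mu = 8.

The Hessian of f at 0 has rank 0. Corank 2; j^3 = -s^3 is a perfect cube, so E-series; the 5-jet and mu = 8 give E_8.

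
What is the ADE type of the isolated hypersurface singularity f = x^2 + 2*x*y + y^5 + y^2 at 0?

The Hessian of f at 0 has rank 1. Corank 1: A-series; mu = 4 gives A_4.

A_4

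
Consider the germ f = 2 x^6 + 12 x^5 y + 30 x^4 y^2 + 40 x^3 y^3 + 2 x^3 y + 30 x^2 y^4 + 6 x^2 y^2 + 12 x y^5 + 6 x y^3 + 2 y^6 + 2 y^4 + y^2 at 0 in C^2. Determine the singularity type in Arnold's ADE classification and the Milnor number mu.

Type A_5, Milnor number mu = 5.

The Hessian of f at 0 has rank 1. Corank 1: A-series; mu = 5 gives A_5.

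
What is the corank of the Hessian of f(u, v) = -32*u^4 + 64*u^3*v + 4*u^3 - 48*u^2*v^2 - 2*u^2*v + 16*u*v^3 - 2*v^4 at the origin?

2

The Hessian at 0 is [[0, 0], [0, 0]] of rank 0; hence corank 2.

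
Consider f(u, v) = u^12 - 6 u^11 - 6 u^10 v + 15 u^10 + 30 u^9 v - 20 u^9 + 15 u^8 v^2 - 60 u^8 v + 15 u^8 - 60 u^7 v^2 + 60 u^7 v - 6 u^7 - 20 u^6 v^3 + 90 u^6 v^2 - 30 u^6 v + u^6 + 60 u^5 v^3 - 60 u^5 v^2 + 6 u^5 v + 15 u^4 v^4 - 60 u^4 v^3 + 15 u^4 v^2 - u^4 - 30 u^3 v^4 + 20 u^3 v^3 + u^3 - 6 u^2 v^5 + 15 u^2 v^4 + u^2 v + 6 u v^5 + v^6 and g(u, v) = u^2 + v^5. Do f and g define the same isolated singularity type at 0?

The Hessian of f at 0 is [[0, 0], [0, 0]] with rank 0, so corank 2. A Groebner basis of the Jacobian ideal J(f) in C{u,v} is {-u*v/6 + v^5, u*v^2, u^2 + u*v}; counting standard monomials gives mu = 7. Corank 2; j^3 = u^2*(u + v) has shape L^2 M (L != M), so D-series; mu = 7 gives D_7. The Hessian of g at 0 is [[2, 0], [0, 0]] with rank 1, so corank 1. A Groebner basis of the Jacobian ideal J(g) in C{u,v} is {v^4, u}; counting standard monomials gives mu = 4. Corank 1: A-series; mu = 4 gives A_4. f is D_7 but g is A_4, hence not right-equivalent.

No.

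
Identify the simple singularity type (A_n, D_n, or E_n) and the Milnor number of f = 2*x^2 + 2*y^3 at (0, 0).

The Hessian of f at 0 has rank 1. Corank 1: A-series; mu = 2 gives A_2.

Type A2, Milnor number mu = 2.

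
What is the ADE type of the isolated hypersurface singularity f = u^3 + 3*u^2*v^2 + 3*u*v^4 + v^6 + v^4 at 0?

E_{6}

The Hessian of f at 0 has rank 0. Corank 2; j^3 = u^3 is a perfect cube, so E-series; the 4-jet and mu = 6 give E_6.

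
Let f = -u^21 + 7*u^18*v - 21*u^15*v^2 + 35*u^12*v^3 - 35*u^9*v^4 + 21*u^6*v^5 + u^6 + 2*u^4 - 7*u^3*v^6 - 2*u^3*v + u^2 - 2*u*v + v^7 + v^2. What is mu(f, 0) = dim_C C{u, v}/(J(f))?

The Hessian of f at 0 is [[2, -2], [-2, 2]] with rank 1, so corank 1. A Groebner basis of the Jacobian ideal J(f) in C{u,v} is {u*v + v^4 - v^2, u*v^2 + u/3 - 2*v^3/3 - v/3, u^2 - 2*u*v + v^2}; counting standard monomials gives mu = 6. Corank 1: A-series; mu = 6 gives A_6.

6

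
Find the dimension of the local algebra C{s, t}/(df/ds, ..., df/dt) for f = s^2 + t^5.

4

The Hessian of f at 0 has rank 1. Corank 1: A-series; mu = 4 gives A_4.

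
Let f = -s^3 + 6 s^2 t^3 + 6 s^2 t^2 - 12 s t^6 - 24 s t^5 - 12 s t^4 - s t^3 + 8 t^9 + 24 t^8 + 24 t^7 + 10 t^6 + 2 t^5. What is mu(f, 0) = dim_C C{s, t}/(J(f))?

The Hessian of f at 0 is [[0, 0], [0, 0]] with rank 0, so corank 2. A Groebner basis of the Jacobian ideal J(f) in C{s,t} is {-s^2/4 + t^4 - t^3/12, s^3, s^2*t + s^2/12 + t^3/36, -s^2/2 + s*t^2 - t^3/6}; counting standard monomials gives mu = 7. Corank 2; j^3 = -s^3 is a perfect cube, so E-series; the 4-jet and mu = 7 give E_7.

7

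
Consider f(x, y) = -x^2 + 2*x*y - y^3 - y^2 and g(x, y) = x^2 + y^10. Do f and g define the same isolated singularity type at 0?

No.

The Hessian of f at 0 has rank 1. Corank 1: A-series; mu = 2 gives A_2. The Hessian of g at 0 has rank 1. Corank 1: A-series; mu = 9 gives A_9. f is A_2 but g is A_9, hence not right-equivalent.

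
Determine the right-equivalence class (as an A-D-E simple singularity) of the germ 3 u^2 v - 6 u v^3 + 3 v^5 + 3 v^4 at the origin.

D5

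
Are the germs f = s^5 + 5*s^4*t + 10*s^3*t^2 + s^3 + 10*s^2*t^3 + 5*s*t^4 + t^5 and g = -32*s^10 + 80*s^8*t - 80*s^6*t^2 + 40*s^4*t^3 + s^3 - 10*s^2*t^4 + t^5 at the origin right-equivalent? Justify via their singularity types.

The Hessian of f at 0 is [[0, 0], [0, 0]] with rank 0, so corank 2. A Groebner basis of the Jacobian ideal J(f) in C{s,t} is {t^5, s*t^3 + t^4/4, s^2}; counting standard monomials gives mu = 8. Corank 2; j^3 = s^3 is a perfect cube, so E-series; the 5-jet and mu = 8 give E_8. The Hessian of g at 0 is [[0, 0], [0, 0]] with rank 0, so corank 2. A Groebner basis of the Jacobian ideal J(g) in C{s,t} is {t^4, s^2}; counting standard monomials gives mu = 8. Corank 2; j^3 = s^3 is a perfect cube, so E-series; the 5-jet and mu = 8 give E_8. Both have type E_8, hence right-equivalent.

Yes.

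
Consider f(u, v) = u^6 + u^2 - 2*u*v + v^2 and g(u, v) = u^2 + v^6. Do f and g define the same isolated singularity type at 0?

Yes.

The Hessian of f at 0 is [[2, -2], [-2, 2]] with rank 1, so corank 1. A Groebner basis of the Jacobian ideal J(f) in C{u,v} is {v^5, u - v}; counting standard monomials gives mu = 5. Corank 1: A-series; mu = 5 gives A_5. The Hessian of g at 0 is [[2, 0], [0, 0]] with rank 1, so corank 1. A Groebner basis of the Jacobian ideal J(g) in C{u,v} is {v^5, u}; counting standard monomials gives mu = 5. Corank 1: A-series; mu = 5 gives A_5. Both have type A_5, hence right-equivalent.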